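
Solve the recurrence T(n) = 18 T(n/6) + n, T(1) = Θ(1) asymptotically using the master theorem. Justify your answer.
T(n) = Θ(n^(log_6 18))

Master theorem: compare f(n) = n to n^(log_6 18) where log_6 18 ≈ 1.613. Since 1 < log_6 18, we have f(n) = O(n^(log_6 18 − ε)) for some ε > 0 — Case 1. Hence T(n) = Θ(n^(log_6 18)).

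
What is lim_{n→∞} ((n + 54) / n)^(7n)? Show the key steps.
lim = e^378

Rewrite as (1 + 54/n)^(7n). By the standard limit (1 + x/n)^n → e^x, we have (1 + 54/n)^n → e^54, and raising to the 7th power gives e^378.
More precisely, ln[(1 + 54/n)^(7n)] = 7n · ln(1 + 54/n) = 7n · (54/n + O(1/n^2)) = 378 + O(1/n) → 378.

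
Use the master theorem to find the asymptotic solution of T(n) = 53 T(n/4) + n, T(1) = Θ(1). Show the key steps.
T(n) = Θ(n^(log_4 53))

Master theorem: compare f(n) = n to n^(log_4 53) where log_4 53 ≈ 2.864. Since 1 < log_4 53, we have f(n) = O(n^(log_4 53 − ε)) for some ε > 0 — Case 1. Hence T(n) = Θ(n^(log_4 53)).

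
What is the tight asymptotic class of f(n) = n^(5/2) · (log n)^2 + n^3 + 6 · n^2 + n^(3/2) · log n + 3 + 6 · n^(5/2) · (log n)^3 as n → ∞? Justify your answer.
f(n) ∈ Θ(n^3)

Compare the terms by growth order. For large n, n^a · (log n)^b dominates n^a' · (log n)^b' iff a > a', or (a = a' and b > b'). Ranking the 6 terms shows the dominant one is n^3. Hence f(n) ∈ Θ(n^3).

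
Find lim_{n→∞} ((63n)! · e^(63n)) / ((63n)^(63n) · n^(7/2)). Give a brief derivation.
lim = 0

Stirling: (63n)! ~ sqrt(2π·63n) · (63n/e)^(63n). Hence
  (63n)! · e^(63n) / (63n)^(63n) ~ sqrt(2π·63n).
Dividing by n^(7/2): sqrt(2π·63n) / n^(7/2) = sqrt(2π·63) · n^((1−7)/2), so the expression behaves like sqrt(2π·63) · n^((1−7)/2) → 0.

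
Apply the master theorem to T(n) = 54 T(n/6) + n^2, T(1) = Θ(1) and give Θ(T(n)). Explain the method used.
T(n) = Θ(n^(log_6 54))

Master theorem: compare f(n) = n^2 to n^(log_6 54) where log_6 54 ≈ 2.226. Since 2 < log_6 54, we have f(n) = O(n^(log_6 54 − ε)) for some ε > 0 — Case 1. Hence T(n) = Θ(n^(log_6 54)).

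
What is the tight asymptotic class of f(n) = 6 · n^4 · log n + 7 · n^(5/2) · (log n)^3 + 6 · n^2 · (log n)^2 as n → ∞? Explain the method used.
f(n) ∈ Θ(n^4 · log n)

Compare the terms by growth order. For large n, n^a · (log n)^b dominates n^a' · (log n)^b' iff a > a', or (a = a' and b > b'). Ranking the 3 terms shows the dominant one is 6 · n^4 · log n. Hence f(n) ∈ Θ(n^4 · log n).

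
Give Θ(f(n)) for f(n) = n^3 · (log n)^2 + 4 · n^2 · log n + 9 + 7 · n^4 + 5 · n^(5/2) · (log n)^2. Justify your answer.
f(n) ∈ Θ(n^4)

Compare the terms by growth order. For large n, n^a · (log n)^b dominates n^a' · (log n)^b' iff a > a', or (a = a' and b > b'). Ranking the 5 terms shows the dominant one is 7 · n^4. Hence f(n) ∈ Θ(n^4).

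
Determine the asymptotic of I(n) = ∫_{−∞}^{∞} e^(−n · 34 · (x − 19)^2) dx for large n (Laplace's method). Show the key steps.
I(n) = sqrt(π/(34n))

Here φ(x) = 34 · (x − 19)^2 has its unique minimum at x* = 19 with φ(x*) = 0 and φ''(x*) = 68. Laplace's method gives
  I(n) ~ e^(−n φ(x*)) · sqrt(2π / (n · φ''(x*))) = sqrt(2π / (68n)) = sqrt(π/(34n)).
This is exact: substituting u = (x − 19)·sqrt(34n) gives I(n) = (1/sqrt(34n)) ∫_{−∞}^{∞} e^(−u^2) du = sqrt(π/(34n)).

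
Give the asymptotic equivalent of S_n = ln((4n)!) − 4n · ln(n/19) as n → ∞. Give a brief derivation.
S_n ~ 4n · (ln 76 − 1) + O(ln n)

Stirling: ln((4n)!) = 4n ln(4n) − 4n + O(ln n).
  S_n = 4n ln(4n) − 4n − 4n ln(n/19) + O(ln n)
      = 4n ln(4n) − 4n ln n + 4n ln 19 − 4n + O(ln n)
      = 4n ln 4 + 4n ln 19 − 4n + O(ln n)
      = 4n (ln 76 − 1) + O(ln n).
Numerically ln(76) − 1 ≈ 3.3307.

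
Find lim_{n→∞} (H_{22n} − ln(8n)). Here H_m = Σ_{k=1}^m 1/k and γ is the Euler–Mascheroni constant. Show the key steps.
lim = ln(11/4) + γ

By Euler-Maclaurin, H_m = ln m + γ + O(1/m). So
  H_{22n} − ln(8n) = ln(22n) + γ − ln(8n) + O(1/n)
                       = ln(22/8) + γ + O(1/n).
Hence the limit is ln(22/8) + γ (= ln(11/4)).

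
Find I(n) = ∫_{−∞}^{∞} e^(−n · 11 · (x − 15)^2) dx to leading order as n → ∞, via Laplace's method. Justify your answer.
I(n) = sqrt(π/(11n))

Here φ(x) = 11 · (x − 15)^2 has its unique minimum at x* = 15 with φ(x*) = 0 and φ''(x*) = 22. Laplace's method gives
  I(n) ~ e^(−n φ(x*)) · sqrt(2π / (n · φ''(x*))) = sqrt(2π / (22n)) = sqrt(π/(11n)).
This is exact: substituting u = (x − 15)·sqrt(11n) gives I(n) = (1/sqrt(11n)) ∫_{−∞}^{∞} e^(−u^2) du = sqrt(π/(11n)).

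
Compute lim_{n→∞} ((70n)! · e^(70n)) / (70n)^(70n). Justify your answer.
lim = ∞

Stirling: (70n)! ~ sqrt(2π·70n) · (70n/e)^(70n). Hence
  (70n)! · e^(70n) / (70n)^(70n) ~ sqrt(2π·70n) = sqrt(2π·70) · sqrt(n) → ∞.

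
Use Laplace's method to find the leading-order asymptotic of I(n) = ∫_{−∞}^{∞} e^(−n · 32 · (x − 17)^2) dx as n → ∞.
I(n) = sqrt(π/(32n))

Here φ(x) = 32 · (x − 17)^2 has its unique minimum at x* = 17 with φ(x*) = 0 and φ''(x*) = 64. Laplace's method gives
  I(n) ~ e^(−n φ(x*)) · sqrt(2π / (n · φ''(x*))) = sqrt(2π / (64n)) = sqrt(π/(32n)).
This is exact: substituting u = (x − 17)·sqrt(32n) gives I(n) = (1/sqrt(32n)) ∫_{−∞}^{∞} e^(−u^2) du = sqrt(π/(32n)).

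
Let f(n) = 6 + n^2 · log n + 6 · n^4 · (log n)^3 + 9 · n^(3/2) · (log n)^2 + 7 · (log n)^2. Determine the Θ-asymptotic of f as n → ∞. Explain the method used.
f(n) ∈ Θ(n^4 · (log n)^3)

Compare the terms by growth order. For large n, n^a · (log n)^b dominates n^a' · (log n)^b' iff a > a', or (a = a' and b > b'). Ranking the 5 terms shows the dominant one is 6 · n^4 · (log n)^3. Hence f(n) ∈ Θ(n^4 · (log n)^3).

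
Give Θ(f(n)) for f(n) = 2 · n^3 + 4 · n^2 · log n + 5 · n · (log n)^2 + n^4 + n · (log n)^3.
f(n) ∈ Θ(n^4)

Compare the terms by growth order. For large n, n^a · (log n)^b dominates n^a' · (log n)^b' iff a > a', or (a = a' and b > b'). Ranking the 5 terms shows the dominant one is n^4. Hence f(n) ∈ Θ(n^4).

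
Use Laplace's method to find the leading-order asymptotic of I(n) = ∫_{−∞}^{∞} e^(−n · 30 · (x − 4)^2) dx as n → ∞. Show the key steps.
I(n) = sqrt(π/(30n))

Here φ(x) = 30 · (x − 4)^2 has its unique minimum at x* = 4 with φ(x*) = 0 and φ''(x*) = 60. Laplace's method gives
  I(n) ~ e^(−n φ(x*)) · sqrt(2π / (n · φ''(x*))) = sqrt(2π / (60n)) = sqrt(π/(30n)).
This is exact: substituting u = (x − 4)·sqrt(30n) gives I(n) = (1/sqrt(30n)) ∫_{−∞}^{∞} e^(−u^2) du = sqrt(π/(30n)).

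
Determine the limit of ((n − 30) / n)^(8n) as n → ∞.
lim = e^(−240)

Rewrite as (1 − 30/n)^(8n). By the standard limit (1 + x/n)^n → e^x, we have (1 − 30/n)^n → e^(−30), and raising to the 8th power gives e^(−240).
More precisely, ln[(1 − 30/n)^(8n)] = 8n · ln(1 − 30/n) = 8n · (-30/n + O(1/n^2)) = -240 + O(1/n) → -240.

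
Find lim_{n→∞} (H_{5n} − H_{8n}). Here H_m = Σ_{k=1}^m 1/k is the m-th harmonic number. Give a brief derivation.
lim = ln(5/8)

Euler-Maclaurin gives H_m = ln m + γ + 1/(2m) + O(1/m^2). The γ and O(1/m) terms cancel in the difference:
  H_{5n} − H_{8n} = ln(5n) − ln(8n) + O(1/n) = ln(5/8) + O(1/n).
Hence the limit is ln(5/8).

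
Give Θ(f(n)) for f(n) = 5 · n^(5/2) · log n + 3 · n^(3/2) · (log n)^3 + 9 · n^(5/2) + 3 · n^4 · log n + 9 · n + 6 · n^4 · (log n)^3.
f(n) ∈ Θ(n^4 · (log n)^3)

Compare the terms by growth order. For large n, n^a · (log n)^b dominates n^a' · (log n)^b' iff a > a', or (a = a' and b > b'). Ranking the 6 terms shows the dominant one is 6 · n^4 · (log n)^3. Hence f(n) ∈ Θ(n^4 · (log n)^3).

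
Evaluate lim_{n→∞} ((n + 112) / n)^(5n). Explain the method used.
lim = e^560

Rewrite as (1 + 112/n)^(5n). By the standard limit (1 + x/n)^n → e^x, we have (1 + 112/n)^n → e^112, and raising to the 5th power gives e^560.
More precisely, ln[(1 + 112/n)^(5n)] = 5n · ln(1 + 112/n) = 5n · (112/n + O(1/n^2)) = 560 + O(1/n) → 560.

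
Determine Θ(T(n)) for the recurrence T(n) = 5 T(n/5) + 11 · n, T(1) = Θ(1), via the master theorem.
T(n) = Θ(n log n)

log_5 5 = 1, and f(n) = 11 · n = Θ(n^(log_5 5)). This is Case 2 of the master theorem: T(n) = Θ(f(n) · log n) = Θ(n log n).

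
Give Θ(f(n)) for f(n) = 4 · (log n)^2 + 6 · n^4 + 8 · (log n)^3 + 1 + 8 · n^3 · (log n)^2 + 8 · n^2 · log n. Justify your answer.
f(n) ∈ Θ(n^4)

Compare the terms by growth order. For large n, n^a · (log n)^b dominates n^a' · (log n)^b' iff a > a', or (a = a' and b > b'). Ranking the 6 terms shows the dominant one is 6 · n^4. Hence f(n) ∈ Θ(n^4).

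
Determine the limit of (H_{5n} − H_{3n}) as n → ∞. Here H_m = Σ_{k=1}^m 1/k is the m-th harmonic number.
lim = ln(5/3)

Euler-Maclaurin gives H_m = ln m + γ + 1/(2m) + O(1/m^2). The γ and O(1/m) terms cancel in the difference:
  H_{5n} − H_{3n} = ln(5n) − ln(3n) + O(1/n) = ln(5/3) + O(1/n).
Hence the limit is ln(5/3).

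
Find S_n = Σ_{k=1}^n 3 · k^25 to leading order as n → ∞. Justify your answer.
S_n ~ 3 · n^26 / 26

By integral comparison (Euler-Maclaurin), Σ_{k=1}^n 3 · k^25 = 3 · ∫_0^n x^25 dx + O(n^25) = 3 · n^26/26 + O(n^25). (Equivalently, Faulhaber's formula gives the same leading term.)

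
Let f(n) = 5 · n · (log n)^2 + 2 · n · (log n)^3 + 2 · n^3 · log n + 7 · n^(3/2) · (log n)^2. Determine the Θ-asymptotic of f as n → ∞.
f(n) ∈ Θ(n^3 · log n)

Compare the terms by growth order. For large n, n^a · (log n)^b dominates n^a' · (log n)^b' iff a > a', or (a = a' and b > b'). Ranking the 4 terms shows the dominant one is 2 · n^3 · log n. Hence f(n) ∈ Θ(n^3 · log n).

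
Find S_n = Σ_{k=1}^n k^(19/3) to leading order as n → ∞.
S_n ~ (3/22) · n^(22/3)

Integral comparison: Σ_{k=1}^n k^(19/3) = ∫_0^n x^(19/3) dx + O(n^(19/3)). The integral is n^(1 + 19/3) / (1 + 19/3) = n^((19+3)/3) / ((19+3)/3) = (3/22) · n^(22/3).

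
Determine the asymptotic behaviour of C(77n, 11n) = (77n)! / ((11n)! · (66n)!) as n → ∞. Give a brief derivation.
C(77n, 11n) ~ (823543/46656)^(11n) · sqrt(7/(12π·11n))

Write N = 11n. Apply Stirling to each factorial:
  (7N)! ~ sqrt(2π·7N) · (7N/e)^(7N),
  N! ~ sqrt(2π N) · (N/e)^N,
  (6N)! ~ sqrt(2π·6N) · (6N/e)^(6N).
The exponential factors combine to (7N)^(7N) / (N^N · (6N)^(6N)) = 7^(7N)/6^(6N) = (7^7/6^6)^N = (823543/46656)^N.
The square-root prefactors combine to sqrt(2π·7N) / (sqrt(2π N)·sqrt(2π·6N)) = sqrt(7 / (2π·6·N)) = sqrt(7/(12π·11n)).
Substituting N = 11n: C(77n, 11n) ~ (823543/46656)^(11n) · sqrt(7/(12π·11n)).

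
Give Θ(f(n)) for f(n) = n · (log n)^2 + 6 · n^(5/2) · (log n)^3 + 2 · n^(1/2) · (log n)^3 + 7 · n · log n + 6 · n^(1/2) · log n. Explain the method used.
f(n) ∈ Θ(n^(5/2) · (log n)^3)

Compare the terms by growth order. For large n, n^a · (log n)^b dominates n^a' · (log n)^b' iff a > a', or (a = a' and b > b'). Ranking the 5 terms shows the dominant one is 6 · n^(5/2) · (log n)^3. Hence f(n) ∈ Θ(n^(5/2) · (log n)^3).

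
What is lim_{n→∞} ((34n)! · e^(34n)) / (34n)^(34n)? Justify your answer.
lim = ∞

Stirling: (34n)! ~ sqrt(2π·34n) · (34n/e)^(34n). Hence
  (34n)! · e^(34n) / (34n)^(34n) ~ sqrt(2π·34n) = sqrt(2π·34) · sqrt(n) → ∞.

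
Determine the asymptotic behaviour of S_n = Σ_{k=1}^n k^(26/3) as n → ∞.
S_n ~ (3/29) · n^(29/3)

Integral comparison: Σ_{k=1}^n k^(26/3) = ∫_0^n x^(26/3) dx + O(n^(26/3)). The integral is n^(1 + 26/3) / (1 + 26/3) = n^((26+3)/3) / ((26+3)/3) = (3/29) · n^(29/3).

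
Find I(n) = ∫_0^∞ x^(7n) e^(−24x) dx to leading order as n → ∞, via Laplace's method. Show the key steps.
I(n) ~ (sqrt(2π·7n) / 24) · (7n/(24e))^(7n)

Write the integrand as exp(7n ln x − 24x) and set f(x) = 7n ln x − 24x. Then f'(x) = 7n/x − 24 = 0 at x* = 7n/24, and f''(x*) = −7n/x*^2 = −24^2/(7n). Laplace's method (interior maximum) gives
  I(n) ~ e^(f(x*)) · sqrt(2π / |f''(x*)|)
        = exp(7n ln(7n/24) − 7n) · sqrt(2π · 7n / 24^2)
        = (7n/24)^(7n) e^(−7n) · sqrt(2π·7n) / 24
        = (sqrt(2π·7n) / 24) · (7n/(24e))^(7n).
This matches Γ(7n+1)/24^(7n+1) with Stirling applied to Γ.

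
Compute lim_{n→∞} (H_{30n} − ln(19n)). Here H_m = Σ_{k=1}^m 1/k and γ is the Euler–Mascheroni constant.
lim = ln(30/19) + γ

By Euler-Maclaurin, H_m = ln m + γ + O(1/m). So
  H_{30n} − ln(19n) = ln(30n) + γ − ln(19n) + O(1/n)
                       = ln(30/19) + γ + O(1/n).
Hence the limit is ln(30/19) + γ.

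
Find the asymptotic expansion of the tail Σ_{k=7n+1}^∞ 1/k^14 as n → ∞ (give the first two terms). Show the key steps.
Σ_{k>7n} 1/k^14 = 1/(13 · (7n)^13) − 1/(2 · (7n)^14) + O(1/(7n)^15)

Compare to the integral: ∫_{7n}^∞ x^(−14) dx = [−x^(−13)/13]_{7n}^∞ = 1/((14−1)·(7n)^13). The Euler-Maclaurin correction adds −f(7n)/2 = −1/(2·(7n)^14). Euler-Maclaurin then gives
  Σ_{k>7n} 1/k^14 = ∫_{7n}^∞ dx/x^14 − 1/(2·(7n)^14) + O(1/(7n)^15).
(Equivalently this is ζ(14) − Σ_{k≤7n} 1/k^14.)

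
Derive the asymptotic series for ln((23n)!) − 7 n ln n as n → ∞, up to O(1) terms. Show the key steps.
ln((23n)!) − 7 n ln n = 16 n ln n + 23(ln 23 − 1) n + (1/2) ln(2π·23n) + O(1/n)

Stirling: ln((23n)!) = 23n ln(23n) − 23n + (1/2) ln(2π·23n) + O(1/n).
Expand 23n ln(23n) = 23n (ln n + ln 23) = 23n ln n + 23n ln 23.
Subtract 7n ln n: leading term is (23 − 7) n ln n = 16 n ln n. The next term is 23n ln 23 − 23n = 23(ln 23 − 1) n. Then the (1/2) ln(2π·23n) correction.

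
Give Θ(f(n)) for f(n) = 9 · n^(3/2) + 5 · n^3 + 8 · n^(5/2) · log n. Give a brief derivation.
f(n) ∈ Θ(n^3)

Compare the terms by growth order. For large n, n^a · (log n)^b dominates n^a' · (log n)^b' iff a > a', or (a = a' and b > b'). Ranking the 3 terms shows the dominant one is 5 · n^3. Hence f(n) ∈ Θ(n^3).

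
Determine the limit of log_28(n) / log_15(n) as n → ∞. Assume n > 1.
lim = ln(15) / ln(28) = log_28(15)

Change of base: log_28(n) = ln n / ln 28 and log_15(n) = ln n / ln 15. The ratio is (ln n / ln 28) · (ln 15 / ln n) = ln 15 / ln 28, a constant independent of n. So the limit is ln 15 / ln 28 = log_28(15).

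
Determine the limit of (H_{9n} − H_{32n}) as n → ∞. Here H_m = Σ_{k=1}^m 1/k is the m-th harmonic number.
lim = ln(9/32)

Euler-Maclaurin gives H_m = ln m + γ + 1/(2m) + O(1/m^2). The γ and O(1/m) terms cancel in the difference:
  H_{9n} − H_{32n} = ln(9n) − ln(32n) + O(1/n) = ln(9/32) + O(1/n).
Hence the limit is ln(9/32).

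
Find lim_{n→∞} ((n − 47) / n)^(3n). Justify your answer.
lim = e^(−141)

Rewrite as (1 − 47/n)^(3n). By the standard limit (1 + x/n)^n → e^x, we have (1 − 47/n)^n → e^(−47), and raising to the 3rd power gives e^(−141).
More precisely, ln[(1 − 47/n)^(3n)] = 3n · ln(1 − 47/n) = 3n · (-47/n + O(1/n^2)) = -141 + O(1/n) → -141.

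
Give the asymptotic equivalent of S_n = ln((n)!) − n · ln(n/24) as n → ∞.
S_n ~ n · (ln 24 − 1) + O(ln n)

Stirling: ln((n)!) = n ln(n) − n + O(ln n).
  S_n = n ln(n) − n − n ln(n/24) + O(ln n)
      = n ln(n) − n ln n + n ln 24 − n + O(ln n)
      = n ln 24 − n + O(ln n)
      = n (ln 24 − 1) + O(ln n).
Numerically ln(24) − 1 ≈ 2.1781.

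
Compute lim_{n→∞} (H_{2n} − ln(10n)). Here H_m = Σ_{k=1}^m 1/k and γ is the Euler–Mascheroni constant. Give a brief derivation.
lim = −ln 5 + γ

By Euler-Maclaurin, H_m = ln m + γ + O(1/m). So
  H_{2n} − ln(10n) = ln(2n) + γ − ln(10n) + O(1/n)
                       = ln(2/10) + γ + O(1/n).
Hence the limit is ln(2/10) + γ (= −ln 5).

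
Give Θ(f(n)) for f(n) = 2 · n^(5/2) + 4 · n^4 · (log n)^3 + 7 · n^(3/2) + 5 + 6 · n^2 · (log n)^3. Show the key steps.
f(n) ∈ Θ(n^4 · (log n)^3)

Compare the terms by growth order. For large n, n^a · (log n)^b dominates n^a' · (log n)^b' iff a > a', or (a = a' and b > b'). Ranking the 5 terms shows the dominant one is 4 · n^4 · (log n)^3. Hence f(n) ∈ Θ(n^4 · (log n)^3).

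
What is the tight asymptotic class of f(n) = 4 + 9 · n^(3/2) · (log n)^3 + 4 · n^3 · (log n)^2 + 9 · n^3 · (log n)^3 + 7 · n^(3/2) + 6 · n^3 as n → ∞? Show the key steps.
f(n) ∈ Θ(n^3 · (log n)^3)

Compare the terms by growth order. For large n, n^a · (log n)^b dominates n^a' · (log n)^b' iff a > a', or (a = a' and b > b'). Ranking the 6 terms shows the dominant one is 9 · n^3 · (log n)^3. Hence f(n) ∈ Θ(n^3 · (log n)^3).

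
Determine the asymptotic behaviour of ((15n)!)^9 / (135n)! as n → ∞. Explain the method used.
((15n)!)^9/(135n)! ~ ((2π·15n)^(8/2) / 3) · 9^(−9·15n)  →  0

Write N = 15n. Stirling: N! ~ sqrt(2π N)(N/e)^N and (9N)! ~ sqrt(2π·9N)·(9N/e)^(9N).
  (N!)^9/(9N)! ~ (2π N)^(9/2) (N/e)^(9N) / [sqrt(2π·9N) (9N/e)^(9N)]
     = (2π N)^(9/2) / sqrt(2π·9N) · (N/(9N))^(9N)
     = (2π N)^((9−1)/2) / 3 · 9^(−9N).
Since 9^9 > 1, the factor 9^(−9N) decays exponentially, so the ratio → 0. Substituting N = 15n gives the stated form.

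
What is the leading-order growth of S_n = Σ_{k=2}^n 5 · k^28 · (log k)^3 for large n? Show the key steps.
S_n ~ 5 · n^29 · (log n)^3 / 29

By integral comparison, S_n = ∫_1^n 5 · x^28 · (log x)^3 dx + O(n^28 · (log n)^3). For the integral, the leading term of ∫_1^n x^28 (log x)^3 dx is n^29/29 · (log n)^3 (by repeated integration by parts; each step lowers the log-exponent and produces a relatively O(1/log n) correction). Hence S_n ~ 5 · n^29 · (log n)^3 / 29.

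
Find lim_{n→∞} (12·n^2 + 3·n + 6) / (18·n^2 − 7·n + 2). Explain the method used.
lim = 12/18 = 2/3

For large n the leading n^2 terms dominate both numerator and denominator. Dividing top and bottom by n^2, every other term tends to 0, leaving 12/18 = 2/3.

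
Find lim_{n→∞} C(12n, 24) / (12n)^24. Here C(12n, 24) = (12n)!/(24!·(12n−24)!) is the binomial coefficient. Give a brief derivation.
lim = 1/24! = 1/620448401733239439360000

With N = 12n → ∞: C(N, 24) / N^24 = [N(N−1)…(N−23)] / (24! · N^24) = (1/24!) · 1 · (1 − 1/(12n)) · … · (1 − 23/(12n)). Each factor → 1 as N → ∞, so the limit is 1/24! = 1/620448401733239439360000.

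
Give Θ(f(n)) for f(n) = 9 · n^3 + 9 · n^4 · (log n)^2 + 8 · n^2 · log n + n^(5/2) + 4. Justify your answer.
f(n) ∈ Θ(n^4 · (log n)^2)

Compare the terms by growth order. For large n, n^a · (log n)^b dominates n^a' · (log n)^b' iff a > a', or (a = a' and b > b'). Ranking the 5 terms shows the dominant one is 9 · n^4 · (log n)^2. Hence f(n) ∈ Θ(n^4 · (log n)^2).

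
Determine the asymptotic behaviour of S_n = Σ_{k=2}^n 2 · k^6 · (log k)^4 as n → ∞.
S_n ~ 2 · n^7 · (log n)^4 / 7

By integral comparison, S_n = ∫_1^n 2 · x^6 · (log x)^4 dx + O(n^6 · (log n)^4). For the integral, the leading term of ∫_1^n x^6 (log x)^4 dx is n^7/7 · (log n)^4 (by repeated integration by parts; each step lowers the log-exponent and produces a relatively O(1/log n) correction). Hence S_n ~ 2 · n^7 · (log n)^4 / 7.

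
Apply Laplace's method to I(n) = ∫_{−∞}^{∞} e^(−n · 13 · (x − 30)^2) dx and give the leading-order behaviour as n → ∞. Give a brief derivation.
I(n) = sqrt(π/(13n))

Here φ(x) = 13 · (x − 30)^2 has its unique minimum at x* = 30 with φ(x*) = 0 and φ''(x*) = 26. Laplace's method gives
  I(n) ~ e^(−n φ(x*)) · sqrt(2π / (n · φ''(x*))) = sqrt(2π / (26n)) = sqrt(π/(13n)).
This is exact: substituting u = (x − 30)·sqrt(13n) gives I(n) = (1/sqrt(13n)) ∫_{−∞}^{∞} e^(−u^2) du = sqrt(π/(13n)).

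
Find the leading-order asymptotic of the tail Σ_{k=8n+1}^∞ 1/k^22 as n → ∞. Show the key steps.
Σ_{k>8n} 1/k^22 ~ 1/(21 · (8n)^21)

Compare to the integral: ∫_{8n}^∞ x^(−22) dx = [−x^(−21)/21]_{8n}^∞ = 1/((22−1)·(8n)^21). Euler-Maclaurin then gives
  Σ_{k>8n} 1/k^22 = ∫_{8n}^∞ dx/x^22 − 1/(2·(8n)^22) + O(1/(8n)^23).
(Equivalently this is ζ(22) − Σ_{k≤8n} 1/k^22.)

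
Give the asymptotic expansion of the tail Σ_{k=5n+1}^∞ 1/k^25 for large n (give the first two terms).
Σ_{k>5n} 1/k^25 = 1/(24 · (5n)^24) − 1/(2 · (5n)^25) + O(1/(5n)^26)

Compare to the integral: ∫_{5n}^∞ x^(−25) dx = [−x^(−24)/24]_{5n}^∞ = 1/((25−1)·(5n)^24). The Euler-Maclaurin correction adds −f(5n)/2 = −1/(2·(5n)^25). Euler-Maclaurin then gives
  Σ_{k>5n} 1/k^25 = ∫_{5n}^∞ dx/x^25 − 1/(2·(5n)^25) + O(1/(5n)^26).
(Equivalently this is ζ(25) − Σ_{k≤5n} 1/k^25.)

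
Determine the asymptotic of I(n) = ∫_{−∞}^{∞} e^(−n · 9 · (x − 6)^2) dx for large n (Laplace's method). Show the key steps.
I(n) = sqrt(π/(9n))

Here φ(x) = 9 · (x − 6)^2 has its unique minimum at x* = 6 with φ(x*) = 0 and φ''(x*) = 18. Laplace's method gives
  I(n) ~ e^(−n φ(x*)) · sqrt(2π / (n · φ''(x*))) = sqrt(2π / (18n)) = sqrt(π/(9n)).
This is exact: substituting u = (x − 6)·sqrt(9n) gives I(n) = (1/sqrt(9n)) ∫_{−∞}^{∞} e^(−u^2) du = sqrt(π/(9n)).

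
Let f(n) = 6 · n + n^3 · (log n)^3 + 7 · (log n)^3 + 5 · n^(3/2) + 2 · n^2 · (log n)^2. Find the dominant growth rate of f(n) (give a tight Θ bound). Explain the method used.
f(n) ∈ Θ(n^3 · (log n)^3)

Compare the terms by growth order. For large n, n^a · (log n)^b dominates n^a' · (log n)^b' iff a > a', or (a = a' and b > b'). Ranking the 5 terms shows the dominant one is n^3 · (log n)^3. Hence f(n) ∈ Θ(n^3 · (log n)^3).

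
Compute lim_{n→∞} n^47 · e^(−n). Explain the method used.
lim = 0

Exponentials with base > 1 dominate every fixed polynomial: for any fixed c, n^c / e^n → 0 as n → ∞ (e.g. by the ratio test, or since e^n grows faster than any power of n). Hence n^47 · e^(−n) = n^47 / e^n → 0.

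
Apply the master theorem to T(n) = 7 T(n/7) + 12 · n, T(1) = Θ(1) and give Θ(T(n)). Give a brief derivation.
T(n) = Θ(n log n)

log_7 7 = 1, and f(n) = 12 · n = Θ(n^(log_7 7)). This is Case 2 of the master theorem: T(n) = Θ(f(n) · log n) = Θ(n log n).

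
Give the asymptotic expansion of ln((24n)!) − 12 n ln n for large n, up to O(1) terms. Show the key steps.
ln((24n)!) − 12 n ln n = 12 n ln n + 24(ln 24 − 1) n + (1/2) ln(2π·24n) + O(1/n)

Stirling: ln((24n)!) = 24n ln(24n) − 24n + (1/2) ln(2π·24n) + O(1/n).
Expand 24n ln(24n) = 24n (ln n + ln 24) = 24n ln n + 24n ln 24.
Subtract 12n ln n: leading term is (24 − 12) n ln n = 12 n ln n. The next term is 24n ln 24 − 24n = 24(ln 24 − 1) n. Then the (1/2) ln(2π·24n) correction.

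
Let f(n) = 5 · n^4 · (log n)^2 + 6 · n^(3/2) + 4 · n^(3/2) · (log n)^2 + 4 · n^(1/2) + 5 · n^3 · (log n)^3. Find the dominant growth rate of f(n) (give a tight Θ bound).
f(n) ∈ Θ(n^4 · (log n)^2)

Compare the terms by growth order. For large n, n^a · (log n)^b dominates n^a' · (log n)^b' iff a > a', or (a = a' and b > b'). Ranking the 5 terms shows the dominant one is 5 · n^4 · (log n)^2. Hence f(n) ∈ Θ(n^4 · (log n)^2).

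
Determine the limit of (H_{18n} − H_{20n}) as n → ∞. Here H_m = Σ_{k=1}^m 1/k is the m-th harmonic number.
lim = ln(18/20) = ln(9/10)

Euler-Maclaurin gives H_m = ln m + γ + 1/(2m) + O(1/m^2). The γ and O(1/m) terms cancel in the difference:
  H_{18n} − H_{20n} = ln(18n) − ln(20n) + O(1/n) = ln(18/20) + O(1/n).
Hence the limit is ln(18/20) = ln(9/10).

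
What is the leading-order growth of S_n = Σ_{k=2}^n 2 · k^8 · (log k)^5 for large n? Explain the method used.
S_n ~ 2 · n^9 · (log n)^5 / 9

By integral comparison, S_n = ∫_1^n 2 · x^8 · (log x)^5 dx + O(n^8 · (log n)^5). For the integral, the leading term of ∫_1^n x^8 (log x)^5 dx is n^9/9 · (log n)^5 (by repeated integration by parts; each step lowers the log-exponent and produces a relatively O(1/log n) correction). Hence S_n ~ 2 · n^9 · (log n)^5 / 9.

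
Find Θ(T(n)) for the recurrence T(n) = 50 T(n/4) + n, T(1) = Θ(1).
T(n) = Θ(n^(log_4 50))

Master theorem: compare f(n) = n to n^(log_4 50) where log_4 50 ≈ 2.822. Since 1 < log_4 50, we have f(n) = O(n^(log_4 50 − ε)) for some ε > 0 — Case 1. Hence T(n) = Θ(n^(log_4 50)).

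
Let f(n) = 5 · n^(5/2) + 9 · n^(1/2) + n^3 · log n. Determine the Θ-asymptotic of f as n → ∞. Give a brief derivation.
f(n) ∈ Θ(n^3 · log n)

Compare the terms by growth order. For large n, n^a · (log n)^b dominates n^a' · (log n)^b' iff a > a', or (a = a' and b > b'). Ranking the 3 terms shows the dominant one is n^3 · log n. Hence f(n) ∈ Θ(n^3 · log n).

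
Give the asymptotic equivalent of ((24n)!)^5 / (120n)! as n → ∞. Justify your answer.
((24n)!)^5/(120n)! ~ ((2π·24n)^(4/2) / sqrt(5)) · 5^(−5·24n)  →  0

Write N = 24n. Stirling: N! ~ sqrt(2π N)(N/e)^N and (5N)! ~ sqrt(2π·5N)·(5N/e)^(5N).
  (N!)^5/(5N)! ~ (2π N)^(5/2) (N/e)^(5N) / [sqrt(2π·5N) (5N/e)^(5N)]
     = (2π N)^(5/2) / sqrt(2π·5N) · (N/(5N))^(5N)
     = (2π N)^((5−1)/2) / sqrt(5) · 5^(−5N).
Since 5^5 > 1, the factor 5^(−5N) decays exponentially, so the ratio → 0. Substituting N = 24n gives the stated form.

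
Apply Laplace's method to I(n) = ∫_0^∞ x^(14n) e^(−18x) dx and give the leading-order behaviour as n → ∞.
I(n) ~ (sqrt(2π·14n) / 18) · (14n/(18e))^(14n)

Write the integrand as exp(14n ln x − 18x) and set f(x) = 14n ln x − 18x. Then f'(x) = 14n/x − 18 = 0 at x* = 14n/18, and f''(x*) = −14n/x*^2 = −18^2/(14n). Laplace's method (interior maximum) gives
  I(n) ~ e^(f(x*)) · sqrt(2π / |f''(x*)|)
        = exp(14n ln(14n/18) − 14n) · sqrt(2π · 14n / 18^2)
        = (14n/18)^(14n) e^(−14n) · sqrt(2π·14n) / 18
        = (sqrt(2π·14n) / 18) · (14n/(18e))^(14n).
This matches Γ(14n+1)/18^(14n+1) with Stirling applied to Γ.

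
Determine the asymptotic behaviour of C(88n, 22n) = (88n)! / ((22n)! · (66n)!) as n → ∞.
C(88n, 22n) ~ (256/27)^(22n) · sqrt(2/(3π·22n))

Write N = 22n. Apply Stirling to each factorial:
  (4N)! ~ sqrt(2π·4N) · (4N/e)^(4N),
  N! ~ sqrt(2π N) · (N/e)^N,
  (3N)! ~ sqrt(2π·3N) · (3N/e)^(3N).
The exponential factors combine to (4N)^(4N) / (N^N · (3N)^(3N)) = 4^(4N)/3^(3N) = (4^4/3^3)^N = (256/27)^N.
The square-root prefactors combine to sqrt(2π·4N) / (sqrt(2π N)·sqrt(2π·3N)) = sqrt(4 / (2π·3·N)) = sqrt(2/(3π·22n)).
Substituting N = 22n: C(88n, 22n) ~ (256/27)^(22n) · sqrt(2/(3π·22n)).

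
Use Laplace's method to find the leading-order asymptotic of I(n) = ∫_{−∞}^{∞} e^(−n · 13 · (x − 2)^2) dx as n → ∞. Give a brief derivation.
I(n) = sqrt(π/(13n))

Here φ(x) = 13 · (x − 2)^2 has its unique minimum at x* = 2 with φ(x*) = 0 and φ''(x*) = 26. Laplace's method gives
  I(n) ~ e^(−n φ(x*)) · sqrt(2π / (n · φ''(x*))) = sqrt(2π / (26n)) = sqrt(π/(13n)).
This is exact: substituting u = (x − 2)·sqrt(13n) gives I(n) = (1/sqrt(13n)) ∫_{−∞}^{∞} e^(−u^2) du = sqrt(π/(13n)).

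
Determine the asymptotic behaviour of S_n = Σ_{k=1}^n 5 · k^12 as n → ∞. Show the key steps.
S_n ~ 5 · n^13 / 13

By integral comparison (Euler-Maclaurin), Σ_{k=1}^n 5 · k^12 = 5 · ∫_0^n x^12 dx + O(n^12) = 5 · n^13/13 + O(n^12). (Equivalently, Faulhaber's formula gives the same leading term.)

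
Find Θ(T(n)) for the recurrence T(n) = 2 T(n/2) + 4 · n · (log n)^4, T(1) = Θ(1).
T(n) = Θ(n · (log n)^5)

Here log_2 2 = 1 and f(n) = 4 · n · (log n)^4 = Θ(n^(log_2 2) · (log n)^4). This is the extended Case 2 of the master theorem (f matches the critical exponent up to log factors), giving T(n) = Θ(n^(log_2 2) · (log n)^(4+1)) = Θ(n · (log n)^5).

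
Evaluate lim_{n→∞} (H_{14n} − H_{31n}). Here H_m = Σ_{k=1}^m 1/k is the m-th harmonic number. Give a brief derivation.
lim = ln(14/31)

Euler-Maclaurin gives H_m = ln m + γ + 1/(2m) + O(1/m^2). The γ and O(1/m) terms cancel in the difference:
  H_{14n} − H_{31n} = ln(14n) − ln(31n) + O(1/n) = ln(14/31) + O(1/n).
Hence the limit is ln(14/31).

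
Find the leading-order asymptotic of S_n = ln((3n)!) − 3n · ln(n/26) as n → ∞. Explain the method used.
S_n ~ 3n · (ln 78 − 1) + O(ln n)

Stirling: ln((3n)!) = 3n ln(3n) − 3n + O(ln n).
  S_n = 3n ln(3n) − 3n − 3n ln(n/26) + O(ln n)
      = 3n ln(3n) − 3n ln n + 3n ln 26 − 3n + O(ln n)
      = 3n ln 3 + 3n ln 26 − 3n + O(ln n)
      = 3n (ln 78 − 1) + O(ln n).
Numerically ln(78) − 1 ≈ 3.3567.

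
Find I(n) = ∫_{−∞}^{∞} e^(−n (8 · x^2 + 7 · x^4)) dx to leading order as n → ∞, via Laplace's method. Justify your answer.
I(n) ~ sqrt(π/(8n))

φ(x) = 8 · x^2 + 7 · x^4 has its unique global minimum at x* = 0 (since φ'(x) = 16x + 28x^3 = 0 only at x = 0 for real x with both coefficients positive, and φ → ∞ as |x| → ∞). At x* = 0, φ(0) = 0 and φ''(0) = 16. Laplace's method then gives
  I(n) ~ sqrt(2π / (n · φ''(0))) · e^(−n φ(0)) = sqrt(2π / (16n)) = sqrt(π/(8n)).
The 7 · x^4 term contributes only at subleading order (an O(1/n) relative correction).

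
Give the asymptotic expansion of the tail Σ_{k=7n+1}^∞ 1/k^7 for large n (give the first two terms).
Σ_{k>7n} 1/k^7 = 1/(6 · (7n)^6) − 1/(2 · (7n)^7) + O(1/(7n)^8)

Compare to the integral: ∫_{7n}^∞ x^(−7) dx = [−x^(−6)/6]_{7n}^∞ = 1/((7−1)·(7n)^6). The Euler-Maclaurin correction adds −f(7n)/2 = −1/(2·(7n)^7). Euler-Maclaurin then gives
  Σ_{k>7n} 1/k^7 = ∫_{7n}^∞ dx/x^7 − 1/(2·(7n)^7) + O(1/(7n)^8).
(Equivalently this is ζ(7) − Σ_{k≤7n} 1/k^7.)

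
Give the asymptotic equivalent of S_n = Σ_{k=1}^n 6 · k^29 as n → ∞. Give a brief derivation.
S_n ~ n^30 / 5

By integral comparison (Euler-Maclaurin), Σ_{k=1}^n 6 · k^29 = 6 · ∫_0^n x^29 dx + O(n^29) = 6 · n^30/30 = n^30 / 5 + O(n^29). (Equivalently, Faulhaber's formula gives the same leading term.)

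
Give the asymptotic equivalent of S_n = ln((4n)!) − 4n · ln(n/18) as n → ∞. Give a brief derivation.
S_n ~ 4n · (ln 72 − 1) + O(ln n)

Stirling: ln((4n)!) = 4n ln(4n) − 4n + O(ln n).
  S_n = 4n ln(4n) − 4n − 4n ln(n/18) + O(ln n)
      = 4n ln(4n) − 4n ln n + 4n ln 18 − 4n + O(ln n)
      = 4n ln 4 + 4n ln 18 − 4n + O(ln n)
      = 4n (ln 72 − 1) + O(ln n).
Numerically ln(72) − 1 ≈ 3.2767.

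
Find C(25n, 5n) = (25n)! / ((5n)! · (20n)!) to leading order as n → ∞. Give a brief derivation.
C(25n, 5n) ~ (3125/256)^(5n) · sqrt(5/(8π·5n))

Write N = 5n. Apply Stirling to each factorial:
  (5N)! ~ sqrt(2π·5N) · (5N/e)^(5N),
  N! ~ sqrt(2π N) · (N/e)^N,
  (4N)! ~ sqrt(2π·4N) · (4N/e)^(4N).
The exponential factors combine to (5N)^(5N) / (N^N · (4N)^(4N)) = 5^(5N)/4^(4N) = (5^5/4^4)^N = (3125/256)^N.
The square-root prefactors combine to sqrt(2π·5N) / (sqrt(2π N)·sqrt(2π·4N)) = sqrt(5 / (2π·4·N)) = sqrt(5/(8π·5n)).
Substituting N = 5n: C(25n, 5n) ~ (3125/256)^(5n) · sqrt(5/(8π·5n)).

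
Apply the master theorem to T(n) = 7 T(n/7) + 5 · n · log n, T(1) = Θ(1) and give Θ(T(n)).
T(n) = Θ(n · (log n)^2)

Here log_7 7 = 1 and f(n) = 5 · n · log n = Θ(n^(log_7 7) · (log n)^1). This is the extended Case 2 of the master theorem (f matches the critical exponent up to log factors), giving T(n) = Θ(n^(log_7 7) · (log n)^(1+1)) = Θ(n · (log n)^2).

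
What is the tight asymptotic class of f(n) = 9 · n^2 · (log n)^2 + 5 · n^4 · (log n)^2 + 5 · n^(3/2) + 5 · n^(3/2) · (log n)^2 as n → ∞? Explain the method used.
f(n) ∈ Θ(n^4 · (log n)^2)

Compare the terms by growth order. For large n, n^a · (log n)^b dominates n^a' · (log n)^b' iff a > a', or (a = a' and b > b'). Ranking the 4 terms shows the dominant one is 5 · n^4 · (log n)^2. Hence f(n) ∈ Θ(n^4 · (log n)^2).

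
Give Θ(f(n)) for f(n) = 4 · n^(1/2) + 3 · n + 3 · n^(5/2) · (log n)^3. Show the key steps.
f(n) ∈ Θ(n^(5/2) · (log n)^3)

Compare the terms by growth order. For large n, n^a · (log n)^b dominates n^a' · (log n)^b' iff a > a', or (a = a' and b > b'). Ranking the 3 terms shows the dominant one is 3 · n^(5/2) · (log n)^3. Hence f(n) ∈ Θ(n^(5/2) · (log n)^3).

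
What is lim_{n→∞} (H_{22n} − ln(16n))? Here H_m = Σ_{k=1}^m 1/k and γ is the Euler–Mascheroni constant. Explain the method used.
lim = ln(11/8) + γ

By Euler-Maclaurin, H_m = ln m + γ + O(1/m). So
  H_{22n} − ln(16n) = ln(22n) + γ − ln(16n) + O(1/n)
                       = ln(22/16) + γ + O(1/n).
Hence the limit is ln(22/16) + γ (= ln(11/8)).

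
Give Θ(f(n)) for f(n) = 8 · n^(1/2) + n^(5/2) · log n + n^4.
f(n) ∈ Θ(n^4)

Compare the terms by growth order. For large n, n^a · (log n)^b dominates n^a' · (log n)^b' iff a > a', or (a = a' and b > b'). Ranking the 3 terms shows the dominant one is n^4. Hence f(n) ∈ Θ(n^4).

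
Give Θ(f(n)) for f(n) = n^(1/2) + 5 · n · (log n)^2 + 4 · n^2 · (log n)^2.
f(n) ∈ Θ(n^2 · (log n)^2)

Compare the terms by growth order. For large n, n^a · (log n)^b dominates n^a' · (log n)^b' iff a > a', or (a = a' and b > b'). Ranking the 3 terms shows the dominant one is 4 · n^2 · (log n)^2. Hence f(n) ∈ Θ(n^2 · (log n)^2).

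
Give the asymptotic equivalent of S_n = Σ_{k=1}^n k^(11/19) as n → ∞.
S_n ~ (19/30) · n^(30/19)

Integral comparison: Σ_{k=1}^n k^(11/19) = ∫_0^n x^(11/19) dx + O(n^(11/19)). The integral is n^(1 + 11/19) / (1 + 11/19) = n^((11+19)/19) / ((11+19)/19) = (19/30) · n^(30/19).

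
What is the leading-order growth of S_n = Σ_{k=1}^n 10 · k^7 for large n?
S_n ~ 5 · n^8 / 4

By integral comparison (Euler-Maclaurin), Σ_{k=1}^n 10 · k^7 = 10 · ∫_0^n x^7 dx + O(n^7) = 10 · n^8/8 = 5 · n^8 / 4 + O(n^7). (Equivalently, Faulhaber's formula gives the same leading term.)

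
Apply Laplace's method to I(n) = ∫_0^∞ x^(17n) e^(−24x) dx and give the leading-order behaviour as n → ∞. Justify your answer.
I(n) ~ (sqrt(2π·17n) / 24) · (17n/(24e))^(17n)

Write the integrand as exp(17n ln x − 24x) and set f(x) = 17n ln x − 24x. Then f'(x) = 17n/x − 24 = 0 at x* = 17n/24, and f''(x*) = −17n/x*^2 = −24^2/(17n). Laplace's method (interior maximum) gives
  I(n) ~ e^(f(x*)) · sqrt(2π / |f''(x*)|)
        = exp(17n ln(17n/24) − 17n) · sqrt(2π · 17n / 24^2)
        = (17n/24)^(17n) e^(−17n) · sqrt(2π·17n) / 24
        = (sqrt(2π·17n) / 24) · (17n/(24e))^(17n).
This matches Γ(17n+1)/24^(17n+1) with Stirling applied to Γ.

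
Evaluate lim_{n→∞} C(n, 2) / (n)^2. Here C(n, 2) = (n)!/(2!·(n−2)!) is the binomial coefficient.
lim = 1/2! = 1/2

With N = n → ∞: C(N, 2) / N^2 = [N(N−1)…(N−1)] / (2! · N^2) = (1/2!) · 1 · (1 − 1/n). Each factor → 1 as N → ∞, so the limit is 1/2! = 1/2.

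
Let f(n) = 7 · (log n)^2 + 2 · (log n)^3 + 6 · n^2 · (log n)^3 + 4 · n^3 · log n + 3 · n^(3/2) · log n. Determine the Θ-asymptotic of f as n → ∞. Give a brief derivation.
f(n) ∈ Θ(n^3 · log n)

Compare the terms by growth order. For large n, n^a · (log n)^b dominates n^a' · (log n)^b' iff a > a', or (a = a' and b > b'). Ranking the 5 terms shows the dominant one is 4 · n^3 · log n. Hence f(n) ∈ Θ(n^3 · log n).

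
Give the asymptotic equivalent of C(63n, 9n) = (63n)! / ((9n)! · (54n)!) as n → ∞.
C(63n, 9n) ~ (823543/46656)^(9n) · sqrt(7/(12π·9n))

Write N = 9n. Apply Stirling to each factorial:
  (7N)! ~ sqrt(2π·7N) · (7N/e)^(7N),
  N! ~ sqrt(2π N) · (N/e)^N,
  (6N)! ~ sqrt(2π·6N) · (6N/e)^(6N).
The exponential factors combine to (7N)^(7N) / (N^N · (6N)^(6N)) = 7^(7N)/6^(6N) = (7^7/6^6)^N = (823543/46656)^N.
The square-root prefactors combine to sqrt(2π·7N) / (sqrt(2π N)·sqrt(2π·6N)) = sqrt(7 / (2π·6·N)) = sqrt(7/(12π·9n)).
Substituting N = 9n: C(63n, 9n) ~ (823543/46656)^(9n) · sqrt(7/(12π·9n)).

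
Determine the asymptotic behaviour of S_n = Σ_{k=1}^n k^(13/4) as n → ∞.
S_n ~ (4/17) · n^(17/4)

Integral comparison: Σ_{k=1}^n k^(13/4) = ∫_0^n x^(13/4) dx + O(n^(13/4)). The integral is n^(1 + 13/4) / (1 + 13/4) = n^((13+4)/4) / ((13+4)/4) = (4/17) · n^(17/4).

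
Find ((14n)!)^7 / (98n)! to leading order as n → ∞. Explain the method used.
((14n)!)^7/(98n)! ~ ((2π·14n)^(6/2) / sqrt(7)) · 7^(−7·14n)  →  0

Write N = 14n. Stirling: N! ~ sqrt(2π N)(N/e)^N and (7N)! ~ sqrt(2π·7N)·(7N/e)^(7N).
  (N!)^7/(7N)! ~ (2π N)^(7/2) (N/e)^(7N) / [sqrt(2π·7N) (7N/e)^(7N)]
     = (2π N)^(7/2) / sqrt(2π·7N) · (N/(7N))^(7N)
     = (2π N)^((7−1)/2) / sqrt(7) · 7^(−7N).
Since 7^7 > 1, the factor 7^(−7N) decays exponentially, so the ratio → 0. Substituting N = 14n gives the stated form.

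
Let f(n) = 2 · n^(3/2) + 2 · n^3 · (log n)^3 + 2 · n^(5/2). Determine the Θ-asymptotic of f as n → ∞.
f(n) ∈ Θ(n^3 · (log n)^3)

Compare the terms by growth order. For large n, n^a · (log n)^b dominates n^a' · (log n)^b' iff a > a', or (a = a' and b > b'). Ranking the 3 terms shows the dominant one is 2 · n^3 · (log n)^3. Hence f(n) ∈ Θ(n^3 · (log n)^3).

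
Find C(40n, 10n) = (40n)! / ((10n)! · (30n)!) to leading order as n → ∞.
C(40n, 10n) ~ (256/27)^(10n) · sqrt(2/(3π·10n))

Write N = 10n. Apply Stirling to each factorial:
  (4N)! ~ sqrt(2π·4N) · (4N/e)^(4N),
  N! ~ sqrt(2π N) · (N/e)^N,
  (3N)! ~ sqrt(2π·3N) · (3N/e)^(3N).
The exponential factors combine to (4N)^(4N) / (N^N · (3N)^(3N)) = 4^(4N)/3^(3N) = (4^4/3^3)^N = (256/27)^N.
The square-root prefactors combine to sqrt(2π·4N) / (sqrt(2π N)·sqrt(2π·3N)) = sqrt(4 / (2π·3·N)) = sqrt(2/(3π·10n)).
Substituting N = 10n: C(40n, 10n) ~ (256/27)^(10n) · sqrt(2/(3π·10n)).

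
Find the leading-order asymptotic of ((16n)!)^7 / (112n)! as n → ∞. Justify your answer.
((16n)!)^7/(112n)! ~ ((2π·16n)^(6/2) / sqrt(7)) · 7^(−7·16n)  →  0

Write N = 16n. Stirling: N! ~ sqrt(2π N)(N/e)^N and (7N)! ~ sqrt(2π·7N)·(7N/e)^(7N).
  (N!)^7/(7N)! ~ (2π N)^(7/2) (N/e)^(7N) / [sqrt(2π·7N) (7N/e)^(7N)]
     = (2π N)^(7/2) / sqrt(2π·7N) · (N/(7N))^(7N)
     = (2π N)^((7−1)/2) / sqrt(7) · 7^(−7N).
Since 7^7 > 1, the factor 7^(−7N) decays exponentially, so the ratio → 0. Substituting N = 16n gives the stated form.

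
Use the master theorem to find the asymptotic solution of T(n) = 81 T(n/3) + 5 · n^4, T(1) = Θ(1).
T(n) = Θ(n^4 log n)

log_3 81 = 4, and f(n) = 5 · n^4 = Θ(n^(log_3 81)). This is Case 2 of the master theorem: T(n) = Θ(f(n) · log n) = Θ(n^4 log n).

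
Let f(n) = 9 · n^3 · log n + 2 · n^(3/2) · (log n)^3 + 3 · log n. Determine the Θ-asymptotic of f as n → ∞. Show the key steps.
f(n) ∈ Θ(n^3 · log n)

Compare the terms by growth order. For large n, n^a · (log n)^b dominates n^a' · (log n)^b' iff a > a', or (a = a' and b > b'). Ranking the 3 terms shows the dominant one is 9 · n^3 · log n. Hence f(n) ∈ Θ(n^3 · log n).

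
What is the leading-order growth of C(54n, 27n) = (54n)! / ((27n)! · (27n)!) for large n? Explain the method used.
C(54n, 27n) ~ (4)^(27n) · sqrt(1/(π·27n))

Write N = 27n. Apply Stirling to each factorial:
  (2N)! ~ sqrt(2π·2N) · (2N/e)^(2N),
  N! ~ sqrt(2π N) · (N/e)^N,
  (1N)! ~ sqrt(2π·1N) · (1N/e)^(1N).
The exponential factors combine to (2N)^(2N) / (N^N · (1N)^(1N)) = 2^(2N)/1^(1N) = (2^2/1^1)^N = (4)^N.
The square-root prefactors combine to sqrt(2π·2N) / (sqrt(2π N)·sqrt(2π·1N)) = sqrt(2 / (2π·1·N)) = sqrt(1/(π·27n)).
Substituting N = 27n: C(54n, 27n) ~ (4)^(27n) · sqrt(1/(π·27n)).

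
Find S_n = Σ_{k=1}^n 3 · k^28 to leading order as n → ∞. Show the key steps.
S_n ~ 3 · n^29 / 29

By integral comparison (Euler-Maclaurin), Σ_{k=1}^n 3 · k^28 = 3 · ∫_0^n x^28 dx + O(n^28) = 3 · n^29/29 + O(n^28). (Equivalently, Faulhaber's formula gives the same leading term.)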